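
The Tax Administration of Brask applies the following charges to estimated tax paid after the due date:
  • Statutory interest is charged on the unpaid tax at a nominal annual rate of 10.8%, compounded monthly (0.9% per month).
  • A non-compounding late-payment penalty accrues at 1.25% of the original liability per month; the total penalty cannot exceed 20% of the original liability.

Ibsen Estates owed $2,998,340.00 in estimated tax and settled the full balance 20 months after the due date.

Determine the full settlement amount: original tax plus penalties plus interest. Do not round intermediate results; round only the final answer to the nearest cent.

Penalty (uncapped): 20 × 1.25% × $2,998,340.00 = $749,585.00; cap = 20% × $2,998,340.00 = $599,668.00 → penalty = $599,668.00
Interest: $2,998,340.00 × ((1 + 0.009)^20 − 1) = $2,998,340.00 × 0.1962538… = $588,435.5723…
Total = $2,998,340.00 + $599,668.0000 + $588,435.5723… = $4,186,443.57

$4,186,443.57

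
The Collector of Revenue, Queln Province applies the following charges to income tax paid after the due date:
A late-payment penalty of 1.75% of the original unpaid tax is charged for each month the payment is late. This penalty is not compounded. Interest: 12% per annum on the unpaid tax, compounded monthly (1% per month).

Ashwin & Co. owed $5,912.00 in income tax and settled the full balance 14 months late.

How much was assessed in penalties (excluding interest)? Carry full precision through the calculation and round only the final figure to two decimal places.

Late-payment penalty: 14 × 1.75% × $5,912.00 = $1,448.44

$1,448.44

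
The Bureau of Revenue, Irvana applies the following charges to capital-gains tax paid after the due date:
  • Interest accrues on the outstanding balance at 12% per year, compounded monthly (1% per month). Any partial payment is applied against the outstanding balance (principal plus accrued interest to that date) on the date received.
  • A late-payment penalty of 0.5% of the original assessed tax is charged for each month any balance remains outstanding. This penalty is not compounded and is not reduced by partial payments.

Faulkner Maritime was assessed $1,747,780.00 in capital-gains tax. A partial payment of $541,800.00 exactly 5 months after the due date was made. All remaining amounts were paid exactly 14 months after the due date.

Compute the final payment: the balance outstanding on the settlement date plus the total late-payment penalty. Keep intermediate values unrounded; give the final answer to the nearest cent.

$1,538,813.96

Balance at month 5: $1,747,780.0000 × (1 + 0.01)^5 = $1,836,934.3454…
After $541,800.00 payment: $1,836,934.3454… − $541,800.00 = $1,295,134.3454…
Balance at month 14: $1,295,134.3454… × (1 + 0.01)^9 = $1,416,469.3597…
Penalty: 14 × 0.5% × $1,747,780.00 = $122,344.60
Final settlement = outstanding balance + penalty = $1,416,469.3597… + $122,344.60 = $1,538,813.96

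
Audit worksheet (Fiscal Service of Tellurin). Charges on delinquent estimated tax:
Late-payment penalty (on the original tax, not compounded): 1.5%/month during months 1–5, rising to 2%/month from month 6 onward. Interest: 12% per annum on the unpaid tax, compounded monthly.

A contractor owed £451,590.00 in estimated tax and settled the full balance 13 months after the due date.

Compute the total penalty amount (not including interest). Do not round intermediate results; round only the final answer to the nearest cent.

£106,123.65

Penalty, months 1–5: 5 × 1.5% × £451,590.00 = £33,869.25
Penalty, months 6–13: 8 × 2% × £451,590.00 = £72,254.40
Total penalty = £33,869.25 + £72,254.40 = £106,123.65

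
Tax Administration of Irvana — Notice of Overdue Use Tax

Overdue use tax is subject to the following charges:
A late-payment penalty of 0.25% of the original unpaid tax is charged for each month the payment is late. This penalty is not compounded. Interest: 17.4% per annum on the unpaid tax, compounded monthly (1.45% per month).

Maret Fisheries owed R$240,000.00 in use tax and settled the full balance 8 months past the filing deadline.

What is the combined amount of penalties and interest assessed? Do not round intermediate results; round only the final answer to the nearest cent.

R$34,094.60

Late-payment penalty: 8 × 0.25% × R$240,000.00 = R$4,800.00
Interest: R$240,000.00 × ((1 + 0.0145)^8 − 1) = R$240,000.00 × 0.1220609… = R$29,294.6048…
Penalties + interest = R$4,800.0000 + R$29,294.6048… = R$34,094.60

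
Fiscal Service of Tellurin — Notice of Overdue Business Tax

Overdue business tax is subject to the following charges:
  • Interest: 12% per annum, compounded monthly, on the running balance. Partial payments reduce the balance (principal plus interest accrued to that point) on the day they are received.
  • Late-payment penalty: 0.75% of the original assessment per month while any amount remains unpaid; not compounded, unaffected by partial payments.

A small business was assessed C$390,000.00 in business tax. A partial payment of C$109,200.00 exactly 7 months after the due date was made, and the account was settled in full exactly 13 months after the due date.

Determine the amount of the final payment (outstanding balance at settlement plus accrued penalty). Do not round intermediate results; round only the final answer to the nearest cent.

C$365,963.38

Monthly rate = 12% ÷ 12 = 1%
Balance at month 7: C$390,000.0000 × (1 + 0.01)^7 = C$418,132.7873…
After C$109,200.00 payment: C$418,132.7873… − C$109,200.00 = C$308,932.7873…
Balance at month 13: C$308,932.7873… × (1 + 0.01)^6 = C$327,938.3789…
Penalty: 13 × 0.75% × C$390,000.00 = C$38,025.00
Final settlement = outstanding balance + penalty = C$327,938.3789… + C$38,025.00 = C$365,963.38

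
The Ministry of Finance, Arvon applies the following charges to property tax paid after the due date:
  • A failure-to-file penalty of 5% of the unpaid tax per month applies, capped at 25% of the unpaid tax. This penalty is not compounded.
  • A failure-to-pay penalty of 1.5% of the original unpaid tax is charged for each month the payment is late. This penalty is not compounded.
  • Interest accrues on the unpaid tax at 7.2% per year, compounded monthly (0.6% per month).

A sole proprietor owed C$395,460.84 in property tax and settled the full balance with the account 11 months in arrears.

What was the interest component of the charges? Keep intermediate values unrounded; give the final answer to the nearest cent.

Interest: C$395,460.84 × ((1 + 0.006)^11 − 1) = C$395,460.84 × 0.0680161… = C$26,897.6927…

C$26,897.69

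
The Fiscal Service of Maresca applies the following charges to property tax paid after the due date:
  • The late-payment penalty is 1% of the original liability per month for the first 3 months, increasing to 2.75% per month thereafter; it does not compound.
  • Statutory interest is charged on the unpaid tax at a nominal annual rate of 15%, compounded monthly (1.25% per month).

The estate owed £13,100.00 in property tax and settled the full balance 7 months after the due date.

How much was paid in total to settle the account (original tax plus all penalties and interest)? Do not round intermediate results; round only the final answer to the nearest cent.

Penalty, months 1–3: 3 × 1% × £13,100.00 = £393.00
Penalty, months 4–7: 4 × 2.75% × £13,100.00 = £1,441.00
Interest: £13,100.00 × ((1 + 0.0125)^7 − 1) = £13,100.00 × 0.0908505… = £1,190.1412…
Total = £13,100.00 + £1,834.0000 + £1,190.1412… = £16,124.14

£16,124.14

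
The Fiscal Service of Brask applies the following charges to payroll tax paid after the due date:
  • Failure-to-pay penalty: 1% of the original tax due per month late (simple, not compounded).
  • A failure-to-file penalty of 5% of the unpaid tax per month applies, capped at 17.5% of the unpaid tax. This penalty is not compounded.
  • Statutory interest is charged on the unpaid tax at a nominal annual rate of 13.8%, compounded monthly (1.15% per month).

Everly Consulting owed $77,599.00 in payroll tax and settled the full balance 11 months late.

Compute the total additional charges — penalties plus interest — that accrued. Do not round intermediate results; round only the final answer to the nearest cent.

$32,516.35

Failure-to-file: 11 × 5% × $77,599.00 = $42,679.45, capped at 17.5% × $77,599.00 = $13,579.83…
Failure-to-pay penalty: 11 × 1% × $77,599.00 = $8,535.89
Interest: $77,599.00 × ((1 + 0.0115)^11 − 1) = $77,599.00 × 0.1340306… = $10,400.6374…
Penalties + interest = $22,115.7150 + $10,400.6374… = $32,516.35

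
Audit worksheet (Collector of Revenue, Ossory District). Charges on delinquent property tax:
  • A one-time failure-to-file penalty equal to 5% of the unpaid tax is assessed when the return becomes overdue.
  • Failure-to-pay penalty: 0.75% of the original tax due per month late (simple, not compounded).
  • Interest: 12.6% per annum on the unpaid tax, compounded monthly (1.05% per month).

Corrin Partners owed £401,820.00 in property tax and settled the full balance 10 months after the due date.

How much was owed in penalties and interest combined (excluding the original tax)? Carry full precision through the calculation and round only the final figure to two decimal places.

£94,468.99

Failure-to-file penalty: 5% × £401,820.00 = £20,091.00
Failure-to-pay penalty: 10 × 0.75% × £401,820.00 = £30,136.50
Interest: £401,820.00 × ((1 + 0.0105)^10 − 1) = £401,820.00 × 0.1101028… = £44,241.4870…
Penalties + interest = £50,227.5000 + £44,241.4870… = £94,468.99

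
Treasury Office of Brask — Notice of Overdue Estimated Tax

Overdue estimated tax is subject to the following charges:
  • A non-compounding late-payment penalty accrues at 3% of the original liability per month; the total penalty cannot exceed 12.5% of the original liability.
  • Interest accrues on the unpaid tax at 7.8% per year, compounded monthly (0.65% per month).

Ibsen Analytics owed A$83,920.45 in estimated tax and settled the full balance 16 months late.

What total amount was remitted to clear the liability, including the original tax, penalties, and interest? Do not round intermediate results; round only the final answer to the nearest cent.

A$103,576.89

Penalty (uncapped): 16 × 3% × A$83,920.45 = A$40,281.82…; cap = 12.5% × A$83,920.45 = A$10,490.06… → penalty = A$10,490.06…
Interest: A$83,920.45 × ((1 + 0.0065)^16 − 1) = A$83,920.45 × 0.1092271… = A$9,166.3866…
Total = A$83,920.45 + A$10,490.0563… + A$9,166.3866… = A$103,576.89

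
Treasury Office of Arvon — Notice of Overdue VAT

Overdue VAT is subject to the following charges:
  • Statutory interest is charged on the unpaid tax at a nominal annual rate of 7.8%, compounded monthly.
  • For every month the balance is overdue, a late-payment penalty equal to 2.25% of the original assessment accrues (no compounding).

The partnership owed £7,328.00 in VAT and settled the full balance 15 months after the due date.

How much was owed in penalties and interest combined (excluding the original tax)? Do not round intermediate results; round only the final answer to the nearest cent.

Late-payment penalty: 15 × 2.25% × £7,328.00 = £2,473.20
Interest (7.8%/yr ÷ 12 = 0.65%/month): £7,328.00 × ((1 + 0.0065)^15 − 1) = £747.9226…
Penalties + interest = £2,473.2000 + £747.9226… = £3,221.12

£3,221.12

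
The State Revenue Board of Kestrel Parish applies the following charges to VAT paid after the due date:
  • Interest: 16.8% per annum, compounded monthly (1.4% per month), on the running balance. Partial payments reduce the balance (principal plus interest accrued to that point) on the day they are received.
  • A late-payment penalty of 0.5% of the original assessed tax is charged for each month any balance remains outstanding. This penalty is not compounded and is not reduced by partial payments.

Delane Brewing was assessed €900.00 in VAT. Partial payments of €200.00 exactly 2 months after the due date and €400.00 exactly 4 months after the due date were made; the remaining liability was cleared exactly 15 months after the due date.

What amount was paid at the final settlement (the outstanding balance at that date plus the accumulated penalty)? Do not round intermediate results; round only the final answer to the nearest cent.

Balance at month 2: €900.0000 × (1 + 0.014)^2 = €925.3764
After €200.00 payment: €925.3764 − €200.00 = €725.3764
Balance at month 4: €725.3764 × (1 + 0.014)^2 = €745.8291…
After €400.00 payment: €745.8291… − €400.00 = €345.8291…
Balance at month 15: €345.8291… × (1 + 0.014)^11 = €402.9759…
Penalty: 15 × 0.5% × €900.00 = €67.50
Final settlement = outstanding balance + penalty = €402.9759… + €67.50 = €470.48

€470.48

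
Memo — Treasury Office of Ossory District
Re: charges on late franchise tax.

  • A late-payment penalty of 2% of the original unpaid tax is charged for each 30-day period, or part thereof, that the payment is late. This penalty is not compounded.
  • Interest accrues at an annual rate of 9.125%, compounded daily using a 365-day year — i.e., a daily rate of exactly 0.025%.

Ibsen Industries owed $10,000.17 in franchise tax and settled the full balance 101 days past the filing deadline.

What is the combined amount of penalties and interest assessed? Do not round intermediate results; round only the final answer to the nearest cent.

Penalty periods: ⌈101/30⌉ = 4; penalty = 4 × 2% × $10,000.17 = $800.01…
Interest: $10,000.17 × ((1 + 0.00025)^101 − 1) = $10,000.17 × 0.02556824… = $255.6868…
Penalties + interest = $800.0136 + $255.6868… = $1,055.70

$1,055.70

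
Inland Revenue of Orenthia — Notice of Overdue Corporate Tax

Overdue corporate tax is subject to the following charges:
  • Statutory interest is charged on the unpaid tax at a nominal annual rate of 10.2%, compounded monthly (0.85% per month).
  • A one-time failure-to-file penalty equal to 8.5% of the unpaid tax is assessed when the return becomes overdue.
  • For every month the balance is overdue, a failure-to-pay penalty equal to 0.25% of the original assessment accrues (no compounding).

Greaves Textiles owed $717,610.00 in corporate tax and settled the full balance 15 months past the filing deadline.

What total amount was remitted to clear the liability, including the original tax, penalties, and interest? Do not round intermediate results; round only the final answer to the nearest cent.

Failure-to-file penalty: 8.5% × $717,610.00 = $60,996.85
Failure-to-pay penalty = 0.25% × $717,610.00 × 15 mo = $26,910.38…
Interest: $717,610.00 × ((1 + 0.0085)^15 − 1) = $717,610.00 × 0.1353729… = $97,144.9736…
Total = $717,610.00 + $87,907.2250 + $97,144.9736… = $902,662.20

$902,662.20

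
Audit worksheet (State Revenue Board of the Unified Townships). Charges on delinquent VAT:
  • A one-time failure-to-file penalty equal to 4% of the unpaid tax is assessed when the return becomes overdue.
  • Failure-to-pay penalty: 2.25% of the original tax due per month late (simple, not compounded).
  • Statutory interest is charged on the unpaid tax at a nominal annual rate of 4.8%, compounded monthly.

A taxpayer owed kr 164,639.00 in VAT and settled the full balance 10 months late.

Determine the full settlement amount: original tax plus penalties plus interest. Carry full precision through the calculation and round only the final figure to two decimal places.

kr 214,973.71

Failure-to-file penalty: 4% × kr 164,639.00 = kr 6,585.56
Failure-to-pay penalty: 10 × 2.25% × kr 164,639.00 = kr 37,043.78…
Interest (4.8%/yr ÷ 12 = 0.4%/month): kr 164,639.00 × ((1 + 0.004)^10 − 1) = kr 6,705.3734…
Total = kr 164,639.00 + kr 43,629.3350 + kr 6,705.3734… = kr 214,973.71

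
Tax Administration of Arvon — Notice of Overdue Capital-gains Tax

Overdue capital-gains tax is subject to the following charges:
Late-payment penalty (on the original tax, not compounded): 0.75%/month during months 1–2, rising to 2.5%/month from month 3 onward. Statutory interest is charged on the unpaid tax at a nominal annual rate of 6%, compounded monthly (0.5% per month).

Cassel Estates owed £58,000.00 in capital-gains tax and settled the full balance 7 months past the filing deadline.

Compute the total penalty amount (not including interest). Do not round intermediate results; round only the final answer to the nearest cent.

Penalty, months 1–2: 2 × 0.75% × £58,000.00 = £870.00
Penalty, months 3–7: 5 × 2.5% × £58,000.00 = £7,250.00
Total penalty = £870.00 + £7,250.00 = £8,120.00

£8,120.00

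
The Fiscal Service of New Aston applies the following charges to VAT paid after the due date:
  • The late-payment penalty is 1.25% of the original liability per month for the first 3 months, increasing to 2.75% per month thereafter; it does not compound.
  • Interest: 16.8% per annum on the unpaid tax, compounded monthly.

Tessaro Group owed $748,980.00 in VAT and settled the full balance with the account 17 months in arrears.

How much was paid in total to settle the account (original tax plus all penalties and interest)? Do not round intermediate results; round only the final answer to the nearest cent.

Penalty, months 1–3: 3 × 1.25% × $748,980.00 = $28,086.75
Penalty, months 4–17: 14 × 2.75% × $748,980.00 = $288,357.30
Interest (16.8%/yr ÷ 12 = 1.4%/month): $748,980.00 × ((1 + 0.014)^17 − 1) = $199,690.6309…
Total = $748,980.00 + $316,444.0500 + $199,690.6309… = $1,265,114.68

$1,265,114.68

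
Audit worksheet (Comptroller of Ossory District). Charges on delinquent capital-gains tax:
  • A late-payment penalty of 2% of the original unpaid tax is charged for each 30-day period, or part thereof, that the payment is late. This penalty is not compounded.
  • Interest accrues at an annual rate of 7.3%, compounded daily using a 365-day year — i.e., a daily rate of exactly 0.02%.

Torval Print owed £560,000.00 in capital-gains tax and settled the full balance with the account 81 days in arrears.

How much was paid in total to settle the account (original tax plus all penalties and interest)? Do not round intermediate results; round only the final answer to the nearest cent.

£602,744.96

Penalty periods: ⌈81/30⌉ = 3; penalty = 3 × 2% × £560,000.00 = £33,600.00
Interest: £560,000.00 × ((1 + 0.0002)^81 − 1) = £560,000.00 × 0.01633029… = £9,144.9597…
Total = £560,000.00 + £33,600.0000 + £9,144.9597… = £602,744.96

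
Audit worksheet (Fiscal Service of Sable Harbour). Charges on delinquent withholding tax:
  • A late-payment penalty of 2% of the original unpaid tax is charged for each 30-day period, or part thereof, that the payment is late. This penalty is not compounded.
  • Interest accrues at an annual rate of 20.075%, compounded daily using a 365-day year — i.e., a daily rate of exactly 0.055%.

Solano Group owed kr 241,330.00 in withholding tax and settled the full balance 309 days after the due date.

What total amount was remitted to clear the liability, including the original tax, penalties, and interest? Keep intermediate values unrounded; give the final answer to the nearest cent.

kr 339,114.55

Penalty periods: ⌈309/30⌉ = 11; penalty = 11 × 2% × kr 241,330.00 = kr 53,092.60
Interest: kr 241,330.00 × ((1 + 0.00055)^309 − 1) = kr 241,330.00 × 0.18519022… = kr 44,691.9546…
Total = kr 241,330.00 + kr 53,092.6000 + kr 44,691.9546… = kr 339,114.55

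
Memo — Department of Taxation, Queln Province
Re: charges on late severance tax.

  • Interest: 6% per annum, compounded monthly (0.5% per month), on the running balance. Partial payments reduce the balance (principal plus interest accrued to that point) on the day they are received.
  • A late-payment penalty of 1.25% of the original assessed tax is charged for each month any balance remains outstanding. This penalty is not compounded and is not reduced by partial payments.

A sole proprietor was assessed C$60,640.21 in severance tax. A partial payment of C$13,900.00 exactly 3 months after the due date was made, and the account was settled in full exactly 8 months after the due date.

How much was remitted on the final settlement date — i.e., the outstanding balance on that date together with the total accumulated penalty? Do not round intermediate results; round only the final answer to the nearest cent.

C$54,921.72

Balance at month 3: C$60,640.2100 × (1 + 0.005)^3 = C$61,554.3687…
After C$13,900.00 payment: C$61,554.3687… − C$13,900.00 = C$47,654.3687…
Balance at month 8: C$47,654.3687… × (1 + 0.005)^5 = C$48,857.7013…
Penalty: 8 × 1.25% × C$60,640.21 = C$6,064.02…
Final settlement = outstanding balance + penalty = C$48,857.7013… + C$6,064.02… = C$54,921.72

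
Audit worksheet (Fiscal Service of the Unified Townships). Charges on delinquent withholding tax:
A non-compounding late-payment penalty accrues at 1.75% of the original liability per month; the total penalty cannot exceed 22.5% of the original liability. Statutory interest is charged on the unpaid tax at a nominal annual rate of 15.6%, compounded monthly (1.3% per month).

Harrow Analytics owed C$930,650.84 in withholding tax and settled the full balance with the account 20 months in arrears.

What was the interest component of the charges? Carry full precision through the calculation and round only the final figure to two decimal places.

Interest: C$930,650.84 × ((1 + 0.013)^20 − 1) = C$930,650.84 × 0.2947589… = C$274,317.6241…

C$274,317.62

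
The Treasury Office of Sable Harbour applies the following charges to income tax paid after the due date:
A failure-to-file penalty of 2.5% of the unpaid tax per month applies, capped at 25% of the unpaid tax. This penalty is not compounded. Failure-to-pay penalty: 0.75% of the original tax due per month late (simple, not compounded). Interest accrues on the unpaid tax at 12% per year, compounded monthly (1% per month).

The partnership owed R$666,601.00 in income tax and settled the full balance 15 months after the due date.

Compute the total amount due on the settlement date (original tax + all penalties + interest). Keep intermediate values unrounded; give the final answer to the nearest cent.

R$1,015,545.93

Failure-to-file: 15 × 2.5% × R$666,601.00 = R$249,975.38…, capped at 25% × R$666,601.00 = R$166,650.25
Failure-to-pay penalty: 15 × 0.75% × R$666,601.00 = R$74,992.61…
Interest: R$666,601.00 × ((1 + 0.01)^15 − 1) = R$666,601.00 × 0.1609690… = R$107,302.0666…
Total = R$666,601.00 + R$241,642.8625 + R$107,302.0666… = R$1,015,545.93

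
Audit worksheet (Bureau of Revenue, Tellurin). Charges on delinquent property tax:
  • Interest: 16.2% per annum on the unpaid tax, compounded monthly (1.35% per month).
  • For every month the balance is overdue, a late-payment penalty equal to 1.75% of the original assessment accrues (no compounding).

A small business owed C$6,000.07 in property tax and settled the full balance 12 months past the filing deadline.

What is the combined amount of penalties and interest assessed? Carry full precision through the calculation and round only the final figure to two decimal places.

C$2,307.55

Late-payment penalty: 12 × 1.75% × C$6,000.07 = C$1,260.01…
Interest: C$6,000.07 × ((1 + 0.0135)^12 − 1) = C$6,000.07 × 0.1745866… = C$1,047.5317…
Penalties + interest = C$1,260.0147 + C$1,047.5317… = C$2,307.55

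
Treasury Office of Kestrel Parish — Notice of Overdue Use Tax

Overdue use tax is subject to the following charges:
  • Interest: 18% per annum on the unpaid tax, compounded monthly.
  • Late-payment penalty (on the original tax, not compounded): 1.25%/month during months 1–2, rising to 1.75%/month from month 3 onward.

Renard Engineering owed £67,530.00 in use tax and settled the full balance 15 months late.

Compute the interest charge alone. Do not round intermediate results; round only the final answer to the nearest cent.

£16,898.17

Interest (18%/yr ÷ 12 = 1.5%/month): £67,530.00 × ((1 + 0.015)^15 − 1) = £16,898.1715…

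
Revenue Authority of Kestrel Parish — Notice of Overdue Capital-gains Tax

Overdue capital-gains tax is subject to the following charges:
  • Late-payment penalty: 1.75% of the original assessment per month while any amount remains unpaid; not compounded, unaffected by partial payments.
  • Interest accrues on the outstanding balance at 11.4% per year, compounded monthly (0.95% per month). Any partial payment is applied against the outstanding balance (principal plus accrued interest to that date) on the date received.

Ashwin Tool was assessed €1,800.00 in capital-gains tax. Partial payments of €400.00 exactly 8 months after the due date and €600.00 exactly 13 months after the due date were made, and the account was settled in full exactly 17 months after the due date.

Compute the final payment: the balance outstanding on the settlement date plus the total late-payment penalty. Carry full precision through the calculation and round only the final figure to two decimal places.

Balance at month 8: €1,800.0000 × (1 + 0.0095)^8 = €1,941.4361…
After €400.00 payment: €1,941.4361… − €400.00 = €1,541.4361…
Balance at month 13: €1,541.4361… × (1 + 0.0095)^5 = €1,616.0587…
After €600.00 payment: €1,616.0587… − €600.00 = €1,016.0587…
Balance at month 17: €1,016.0587… × (1 + 0.0095)^4 = €1,055.2226…
Penalty: 17 × 1.75% × €1,800.00 = €535.50
Final settlement = outstanding balance + penalty = €1,055.2226… + €535.50 = €1,590.72

€1,590.72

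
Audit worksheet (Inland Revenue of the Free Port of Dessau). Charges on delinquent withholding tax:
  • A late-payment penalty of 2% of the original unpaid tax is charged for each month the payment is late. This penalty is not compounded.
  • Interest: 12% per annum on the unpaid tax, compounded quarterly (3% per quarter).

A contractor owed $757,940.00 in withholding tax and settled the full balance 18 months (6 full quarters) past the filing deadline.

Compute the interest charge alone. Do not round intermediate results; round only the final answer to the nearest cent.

Interest: $757,940.00 × ((1 + 0.03)^6 − 1) = $757,940.00 × 0.1940523… = $147,079.9976…

$147,080.00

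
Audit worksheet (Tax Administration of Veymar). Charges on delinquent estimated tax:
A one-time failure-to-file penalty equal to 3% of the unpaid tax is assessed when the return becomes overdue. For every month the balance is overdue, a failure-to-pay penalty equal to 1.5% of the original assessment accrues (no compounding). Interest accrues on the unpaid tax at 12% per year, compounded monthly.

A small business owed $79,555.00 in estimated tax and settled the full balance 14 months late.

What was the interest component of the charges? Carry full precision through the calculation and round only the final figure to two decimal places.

$11,891.42

Interest (12%/yr ÷ 12 = 1%/month): $79,555.00 × ((1 + 0.01)^14 − 1) = $11,891.4210…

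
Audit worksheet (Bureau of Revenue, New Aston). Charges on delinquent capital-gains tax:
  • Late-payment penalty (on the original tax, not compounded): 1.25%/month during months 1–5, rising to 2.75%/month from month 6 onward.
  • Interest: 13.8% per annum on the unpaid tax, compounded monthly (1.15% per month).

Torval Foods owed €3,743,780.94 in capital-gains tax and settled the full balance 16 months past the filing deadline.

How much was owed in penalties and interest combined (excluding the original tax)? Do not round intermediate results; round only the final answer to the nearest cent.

€2,118,060.61

Penalty, months 1–5: 5 × 1.25% × €3,743,780.94 = €233,986.31…
Penalty, months 6–16: 11 × 2.75% × €3,743,780.94 = €1,132,493.73…
Interest: €3,743,780.94 × ((1 + 0.0115)^16 − 1) = €3,743,780.94 × 0.2007544… = €751,580.5686…
Penalties + interest = €1,366,480.0431 + €751,580.5686… = €2,118,060.61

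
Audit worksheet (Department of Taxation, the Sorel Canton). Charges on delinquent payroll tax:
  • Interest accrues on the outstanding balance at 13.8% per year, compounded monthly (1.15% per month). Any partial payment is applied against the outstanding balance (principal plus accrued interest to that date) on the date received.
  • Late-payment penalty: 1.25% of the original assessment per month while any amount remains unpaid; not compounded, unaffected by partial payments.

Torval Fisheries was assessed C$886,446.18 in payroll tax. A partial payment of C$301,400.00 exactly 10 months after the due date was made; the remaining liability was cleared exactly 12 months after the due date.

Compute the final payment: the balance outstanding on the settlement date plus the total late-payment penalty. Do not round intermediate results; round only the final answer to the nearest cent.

C$841,412.38

Balance at month 10: C$886,446.1800 × (1 + 0.0115)^10 = C$993,828.0356…
After C$301,400.00 payment: C$993,828.0356… − C$301,400.00 = C$692,428.0356…
Balance at month 12: C$692,428.0356… × (1 + 0.0115)^2 = C$708,445.4540…
Penalty: 12 × 1.25% × C$886,446.18 = C$132,966.93…
Final settlement = outstanding balance + penalty = C$708,445.4540… + C$132,966.93… = C$841,412.38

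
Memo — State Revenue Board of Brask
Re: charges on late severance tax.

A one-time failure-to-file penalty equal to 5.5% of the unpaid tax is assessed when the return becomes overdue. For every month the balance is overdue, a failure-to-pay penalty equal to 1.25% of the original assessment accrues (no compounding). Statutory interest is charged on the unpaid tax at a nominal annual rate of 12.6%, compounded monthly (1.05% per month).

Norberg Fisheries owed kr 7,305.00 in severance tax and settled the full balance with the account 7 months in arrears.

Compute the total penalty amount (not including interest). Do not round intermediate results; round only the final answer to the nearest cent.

kr 1,040.96

Failure-to-file penalty: 5.5% × kr 7,305.00 = kr 401.78…
Failure-to-pay penalty = 1.25% × kr 7,305.00 × 7 mo = kr 639.19…
Total penalty = kr 401.78… + kr 639.19… = kr 1,040.96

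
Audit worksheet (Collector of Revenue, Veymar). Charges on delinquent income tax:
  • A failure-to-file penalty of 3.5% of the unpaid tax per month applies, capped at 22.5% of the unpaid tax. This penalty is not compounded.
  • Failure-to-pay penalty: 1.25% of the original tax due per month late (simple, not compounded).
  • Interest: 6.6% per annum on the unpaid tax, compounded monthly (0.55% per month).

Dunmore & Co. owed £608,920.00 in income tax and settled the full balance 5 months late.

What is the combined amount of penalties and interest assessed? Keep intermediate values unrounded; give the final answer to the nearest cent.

£161,549.01

Failure-to-file: 5 × 3.5% × £608,920.00 = £106,561.00 (under the 22.5% cap)
Failure-to-pay penalty = 1.25% × £608,920.00 × 5 mo = £38,057.50
Interest: £608,920.00 × ((1 + 0.0055)^5 − 1) = £608,920.00 × 0.0278042… = £16,930.5142…
Penalties + interest = £144,618.5000 + £16,930.5142… = £161,549.01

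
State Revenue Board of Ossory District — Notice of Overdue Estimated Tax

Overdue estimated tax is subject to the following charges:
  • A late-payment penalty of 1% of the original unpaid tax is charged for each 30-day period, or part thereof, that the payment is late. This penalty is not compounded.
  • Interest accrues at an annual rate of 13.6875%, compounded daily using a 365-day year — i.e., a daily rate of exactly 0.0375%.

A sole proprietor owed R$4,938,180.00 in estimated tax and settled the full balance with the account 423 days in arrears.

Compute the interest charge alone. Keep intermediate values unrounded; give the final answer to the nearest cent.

R$848,693.18

Interest: R$4,938,180.00 × ((1 + 0.000375)^423 − 1) = R$4,938,180.00 × 0.17186356… = R$848,693.1788…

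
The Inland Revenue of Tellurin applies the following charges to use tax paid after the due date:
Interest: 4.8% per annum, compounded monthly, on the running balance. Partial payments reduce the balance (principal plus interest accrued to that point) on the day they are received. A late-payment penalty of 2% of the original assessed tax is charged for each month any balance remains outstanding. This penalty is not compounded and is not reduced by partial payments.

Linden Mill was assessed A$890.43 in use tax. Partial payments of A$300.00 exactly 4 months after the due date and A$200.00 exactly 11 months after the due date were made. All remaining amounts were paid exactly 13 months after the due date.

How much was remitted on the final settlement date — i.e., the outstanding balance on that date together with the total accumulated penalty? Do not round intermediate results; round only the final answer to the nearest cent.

A$656.79

Monthly rate = 4.8% ÷ 12 = 0.4%
Balance at month 4: A$890.4300 × (1 + 0.004)^4 = A$904.7626…
After A$300.00 payment: A$904.7626… − A$300.00 = A$604.7626…
Balance at month 11: A$604.7626… × (1 + 0.004)^7 = A$621.9005…
After A$200.00 payment: A$621.9005… − A$200.00 = A$421.9005…
Balance at month 13: A$421.9005… × (1 + 0.004)^2 = A$425.2825…
Penalty: 13 × 2% × A$890.43 = A$231.51…
Final settlement = outstanding balance + penalty = A$425.2825… + A$231.51… = A$656.79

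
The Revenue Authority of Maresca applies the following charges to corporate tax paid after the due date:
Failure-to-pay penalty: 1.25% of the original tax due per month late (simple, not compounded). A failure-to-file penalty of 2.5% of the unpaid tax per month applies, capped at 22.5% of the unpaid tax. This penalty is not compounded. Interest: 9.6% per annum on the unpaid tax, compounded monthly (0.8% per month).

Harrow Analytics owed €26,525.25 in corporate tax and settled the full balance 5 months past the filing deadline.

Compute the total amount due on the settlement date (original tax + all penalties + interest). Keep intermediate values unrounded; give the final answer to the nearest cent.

Failure-to-file: 5 × 2.5% × €26,525.25 = €3,315.66… (under the 22.5% cap)
Failure-to-pay penalty: 5 × 1.25% × €26,525.25 = €1,657.83…
Interest: €26,525.25 × ((1 + 0.008)^5 − 1) = €26,525.25 × 0.0406451… = €1,078.1225…
Total = €26,525.25 + €4,973.4844… + €1,078.1225… = €32,576.86

€32,576.86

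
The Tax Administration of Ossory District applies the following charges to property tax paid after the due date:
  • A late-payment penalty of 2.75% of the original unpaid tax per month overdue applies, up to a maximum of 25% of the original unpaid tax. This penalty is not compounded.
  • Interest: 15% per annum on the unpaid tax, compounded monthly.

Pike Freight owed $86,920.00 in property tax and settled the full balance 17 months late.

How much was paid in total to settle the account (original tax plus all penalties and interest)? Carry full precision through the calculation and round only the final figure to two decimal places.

$129,088.21

Penalty (uncapped): 17 × 2.75% × $86,920.00 = $40,635.10; cap = 25% × $86,920.00 = $21,730.00 → penalty = $21,730.00
Interest (15%/yr ÷ 12 = 1.25%/month): $86,920.00 × ((1 + 0.0125)^17 − 1) = $20,438.2095…
Total = $86,920.00 + $21,730.0000 + $20,438.2095… = $129,088.21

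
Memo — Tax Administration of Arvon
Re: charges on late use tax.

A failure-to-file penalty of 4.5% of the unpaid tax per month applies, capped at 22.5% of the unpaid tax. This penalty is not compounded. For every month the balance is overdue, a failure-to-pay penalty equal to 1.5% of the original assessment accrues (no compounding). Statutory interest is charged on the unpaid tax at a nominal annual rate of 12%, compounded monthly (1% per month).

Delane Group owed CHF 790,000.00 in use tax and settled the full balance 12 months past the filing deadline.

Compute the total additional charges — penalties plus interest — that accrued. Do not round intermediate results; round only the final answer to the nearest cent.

Failure-to-file: 12 × 4.5% × CHF 790,000.00 = CHF 426,600.00, capped at 22.5% × CHF 790,000.00 = CHF 177,750.00
Failure-to-pay penalty = 1.5% × CHF 790,000.00 × 12 mo = CHF 142,200.00
Interest: CHF 790,000.00 × ((1 + 0.01)^12 − 1) = CHF 790,000.00 × 0.1268250… = CHF 100,191.7738…
Penalties + interest = CHF 319,950.0000 + CHF 100,191.7738… = CHF 420,141.77

CHF 420,141.77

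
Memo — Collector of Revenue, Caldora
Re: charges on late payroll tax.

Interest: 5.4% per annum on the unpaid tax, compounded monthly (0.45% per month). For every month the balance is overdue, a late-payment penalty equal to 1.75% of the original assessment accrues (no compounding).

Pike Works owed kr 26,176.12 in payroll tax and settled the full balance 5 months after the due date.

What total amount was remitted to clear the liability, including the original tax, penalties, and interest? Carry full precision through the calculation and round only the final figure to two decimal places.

kr 29,060.82

Late-payment penalty: 5 × 1.75% × kr 26,176.12 = kr 2,290.41…
Interest: kr 26,176.12 × ((1 + 0.0045)^5 − 1) = kr 26,176.12 × 0.0227034… = kr 594.2873…
Total = kr 26,176.12 + kr 2,290.4105 + kr 594.2873… = kr 29,060.82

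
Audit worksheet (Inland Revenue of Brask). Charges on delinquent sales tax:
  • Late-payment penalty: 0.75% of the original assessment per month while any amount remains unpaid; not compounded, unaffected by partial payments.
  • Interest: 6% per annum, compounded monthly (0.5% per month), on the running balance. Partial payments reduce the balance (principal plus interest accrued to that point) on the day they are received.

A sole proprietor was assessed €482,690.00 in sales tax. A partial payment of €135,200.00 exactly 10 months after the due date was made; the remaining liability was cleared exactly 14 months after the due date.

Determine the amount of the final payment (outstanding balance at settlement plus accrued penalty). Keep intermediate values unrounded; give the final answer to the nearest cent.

Balance at month 10: €482,690.0000 × (1 + 0.005)^10 = €507,374.8303…
After €135,200.00 payment: €507,374.8303… − €135,200.00 = €372,174.8303…
Balance at month 14: €372,174.8303… × (1 + 0.005)^4 = €379,674.3395…
Penalty: 14 × 0.75% × €482,690.00 = €50,682.45
Final settlement = outstanding balance + penalty = €379,674.3395… + €50,682.45 = €430,356.79

€430,356.79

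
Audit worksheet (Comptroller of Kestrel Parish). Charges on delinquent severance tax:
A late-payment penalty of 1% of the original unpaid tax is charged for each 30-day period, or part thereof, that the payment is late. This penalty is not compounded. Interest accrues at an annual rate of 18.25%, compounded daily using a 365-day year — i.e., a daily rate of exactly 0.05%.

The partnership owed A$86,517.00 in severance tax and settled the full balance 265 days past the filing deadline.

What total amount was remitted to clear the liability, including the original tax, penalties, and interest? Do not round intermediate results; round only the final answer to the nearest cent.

A$106,557.90

Penalty periods: ⌈265/30⌉ = 9; penalty = 9 × 1% × A$86,517.00 = A$7,786.53
Interest: A$86,517.00 × ((1 + 0.0005)^265 − 1) = A$86,517.00 × 0.14164121… = A$12,254.3727…
Total = A$86,517.00 + A$7,786.5300 + A$12,254.3727… = A$106,557.90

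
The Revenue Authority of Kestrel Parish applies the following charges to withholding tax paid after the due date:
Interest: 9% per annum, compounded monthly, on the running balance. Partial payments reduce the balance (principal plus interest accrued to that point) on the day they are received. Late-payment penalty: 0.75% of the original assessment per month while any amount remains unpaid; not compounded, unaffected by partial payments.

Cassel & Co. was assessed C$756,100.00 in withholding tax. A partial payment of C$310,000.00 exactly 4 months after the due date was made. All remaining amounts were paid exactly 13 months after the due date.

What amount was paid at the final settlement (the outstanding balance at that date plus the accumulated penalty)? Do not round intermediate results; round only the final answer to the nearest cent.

Monthly rate = 9% ÷ 12 = 0.75%
Balance at month 4: C$756,100.0000 × (1 + 0.0075)^4 = C$779,039.4621…
After C$310,000.00 payment: C$779,039.4621… − C$310,000.00 = C$469,039.4621…
Balance at month 13: C$469,039.4621… × (1 + 0.0075)^9 = C$501,666.2406…
Penalty: 13 × 0.75% × C$756,100.00 = C$73,719.75
Final settlement = outstanding balance + penalty = C$501,666.2406… + C$73,719.75 = C$575,385.99

C$575,385.99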